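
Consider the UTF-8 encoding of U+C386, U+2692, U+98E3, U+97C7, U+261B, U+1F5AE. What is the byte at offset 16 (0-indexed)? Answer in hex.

0x9F

U+C386 → 3-byte form EC 8E 86 at offsets 0–2.
U+2692 → 3-byte form E2 9A 92 at offsets 3–5.
U+98E3 → 3-byte form E9 A3 A3 at offsets 6–8.
U+97C7 → 3-byte form E9 9F 87 at offsets 9–11.
U+261B → 3-byte form E2 98 9B at offsets 12–14.
U+1F5AE → 4-byte form F0 9F 96 AE at offsets 15–18.
Offset 16 falls in char 6's range; it's byte 2 of F0 9F 96 AE = 0x9F.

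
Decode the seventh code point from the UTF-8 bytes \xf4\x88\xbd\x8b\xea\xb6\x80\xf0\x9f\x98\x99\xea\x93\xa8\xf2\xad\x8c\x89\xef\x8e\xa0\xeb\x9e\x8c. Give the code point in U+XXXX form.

U+B78C

Offset 0: leading byte 0xF4 = 11110100 → 4-byte char #1 = F4 88 BD 8B.
Offset 4: leading byte 0xEA = 11101010 → 3-byte char #2 = EA B6 80.
Offset 7: leading byte 0xF0 = 11110000 → 4-byte char #3 = F0 9F 98 99.
Offset 11: leading byte 0xEA = 11101010 → 3-byte char #4 = EA 93 A8.
Offset 14: leading byte 0xF2 = 11110010 → 4-byte char #5 = F2 AD 8C 89.
Offset 18: leading byte 0xEF = 11101111 → 3-byte char #6 = EF 8E A0.
Offset 21: leading byte 0xEB = 11101011 → 3-byte char #7 = EB 9E 8C.
Leading byte 0xEB = 11101011 matches 1110xxxx → 3-byte sequence.
Byte 1: 0xEB = 11101011, payload 1011 (4 bits).
Byte 2: 0x9E = 10011110 (10xxxxxx ✓), payload 011110.
Byte 3: 0x8C = 10001100 (10xxxxxx ✓), payload 001100.
Concatenate: 1011011110001100 = 0xB78C (16 bits → U+B78C).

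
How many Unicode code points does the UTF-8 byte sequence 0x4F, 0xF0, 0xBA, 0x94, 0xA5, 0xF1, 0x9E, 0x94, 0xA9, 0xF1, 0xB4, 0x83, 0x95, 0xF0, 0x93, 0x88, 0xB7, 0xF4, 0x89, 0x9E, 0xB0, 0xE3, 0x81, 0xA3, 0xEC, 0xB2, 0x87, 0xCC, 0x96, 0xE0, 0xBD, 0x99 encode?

Byte at offset 0: 0x4F = 01001111 → 1-byte char (#1). Advance 1.
Byte at offset 1: 0xF0 = 11110000 → 4-byte char (#2). Advance 4.
Byte at offset 5: 0xF1 = 11110001 → 4-byte char (#3). Advance 4.
Byte at offset 9: 0xF1 = 11110001 → 4-byte char (#4). Advance 4.
Byte at offset 13: 0xF0 = 11110000 → 4-byte char (#5). Advance 4.
Byte at offset 17: 0xF4 = 11110100 → 4-byte char (#6). Advance 4.
Byte at offset 21: 0xE3 = 11100011 → 3-byte char (#7). Advance 3.
Byte at offset 24: 0xEC = 11101100 → 3-byte char (#8). Advance 3.
Byte at offset 27: 0xCC = 11001100 → 2-byte char (#9). Advance 2.
Byte at offset 29: 0xE0 = 11100000 → 3-byte char (#10). Advance 3.
Reached end at offset 32 after 10 code points.

10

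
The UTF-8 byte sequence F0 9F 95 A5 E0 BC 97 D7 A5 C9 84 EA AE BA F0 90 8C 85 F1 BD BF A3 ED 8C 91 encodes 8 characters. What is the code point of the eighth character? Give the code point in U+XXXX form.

U+D311

Offset 0: leading byte 0xF0 = 11110000 → 4-byte char #1 = F0 9F 95 A5.
Offset 4: leading byte 0xE0 = 11100000 → 3-byte char #2 = E0 BC 97.
Offset 7: leading byte 0xD7 = 11010111 → 2-byte char #3 = D7 A5.
Offset 9: leading byte 0xC9 = 11001001 → 2-byte char #4 = C9 84.
Offset 11: leading byte 0xEA = 11101010 → 3-byte char #5 = EA AE BA.
Offset 14: leading byte 0xF0 = 11110000 → 4-byte char #6 = F0 90 8C 85.
Offset 18: leading byte 0xF1 = 11110001 → 4-byte char #7 = F1 BD BF A3.
Offset 22: leading byte 0xED = 11101101 → 3-byte char #8 = ED 8C 91.
Leading byte 0xED = 11101101 matches 1110xxxx → 3-byte sequence.
Byte 1: 0xED = 11101101, payload 1101 (4 bits).
Byte 2: 0x8C = 10001100 (10xxxxxx ✓), payload 001100.
Byte 3: 0x91 = 10010001 (10xxxxxx ✓), payload 010001.
Concatenate: 1101001100010001 = 0xD311 (16 bits → U+D311).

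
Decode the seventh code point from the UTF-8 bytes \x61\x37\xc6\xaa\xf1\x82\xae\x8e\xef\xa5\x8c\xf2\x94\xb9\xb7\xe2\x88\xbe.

U+223E

Offset 0: leading byte 0x61 = 01100001 → 1-byte char #1 = 61.
Offset 1: leading byte 0x37 = 00110111 → 1-byte char #2 = 37.
Offset 2: leading byte 0xC6 = 11000110 → 2-byte char #3 = C6 AA.
Offset 4: leading byte 0xF1 = 11110001 → 4-byte char #4 = F1 82 AE 8E.
Offset 8: leading byte 0xEF = 11101111 → 3-byte char #5 = EF A5 8C.
Offset 11: leading byte 0xF2 = 11110010 → 4-byte char #6 = F2 94 B9 B7.
Offset 15: leading byte 0xE2 = 11100010 → 3-byte char #7 = E2 88 BE.
Leading byte 0xE2 = 11100010 matches 1110xxxx → 3-byte sequence.
Byte 1: 0xE2 = 11100010, payload 0010 (4 bits).
Byte 2: 0x88 = 10001000 (10xxxxxx ✓), payload 001000.
Byte 3: 0xBE = 10111110 (10xxxxxx ✓), payload 111110.
Concatenate: 0010001000111110 = 0x223E (16 bits → U+223E).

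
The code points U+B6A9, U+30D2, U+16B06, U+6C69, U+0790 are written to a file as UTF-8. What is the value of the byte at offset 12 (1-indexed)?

0xB1

1-indexed offset 12 is 0-indexed offset 11.
U+B6A9 → 3-byte form EB 9A A9 at offsets 0–2.
U+30D2 → 3-byte form E3 83 92 at offsets 3–5.
U+16B06 → 4-byte form F0 96 AC 86 at offsets 6–9.
U+6C69 → 3-byte form E6 B1 A9 at offsets 10–12.
Offset 11 falls in char 4's range; it's byte 2 of E6 B1 A9 = 0xB1.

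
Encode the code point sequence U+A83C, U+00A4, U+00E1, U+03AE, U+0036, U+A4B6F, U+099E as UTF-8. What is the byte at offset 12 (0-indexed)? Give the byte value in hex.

0xAD

U+A83C → 3-byte form EA A0 BC at offsets 0–2.
U+00A4 → 2-byte form C2 A4 at offsets 3–4.
U+00E1 → 2-byte form C3 A1 at offsets 5–6.
U+03AE → 2-byte form CE AE at offsets 7–8.
U+0036 → 1-byte form 36 at offsets 9–9.
U+A4B6F → 4-byte form F2 A4 AD AF at offsets 10–13.
Offset 12 falls in char 6's range; it's byte 3 of F2 A4 AD AF = 0xAD.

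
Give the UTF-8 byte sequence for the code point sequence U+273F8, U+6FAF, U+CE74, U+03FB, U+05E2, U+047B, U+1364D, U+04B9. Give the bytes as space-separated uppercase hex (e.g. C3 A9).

F0 A7 8F B8 E6 BE AF EC B9 B4 CF BB D7 A2 D1 BB F0 93 99 8D D2 B9

U+273F8: 4-byte form → F0 A7 8F B8.
U+6FAF: 3-byte form → E6 BE AF.
U+CE74: 3-byte form → EC B9 B4.
U+03FB: 2-byte form → CF BB.
U+05E2: 2-byte form → D7 A2.
U+047B: 2-byte form → D1 BB.
U+1364D: 4-byte form → F0 93 99 8D.
U+04B9: 2-byte form → D2 B9.
Concatenated (22 bytes): F0 A7 8F B8 E6 BE AF EC B9 B4 CF BB D7 A2 D1 BB F0 93 99 8D D2 B9.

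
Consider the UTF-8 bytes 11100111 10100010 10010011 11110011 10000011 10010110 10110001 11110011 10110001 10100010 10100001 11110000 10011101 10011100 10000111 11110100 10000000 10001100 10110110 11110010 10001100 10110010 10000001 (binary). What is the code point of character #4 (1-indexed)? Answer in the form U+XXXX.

Offset 0: leading byte 0xE7 = 11100111 → 3-byte char #1 = E7 A2 93.
Offset 3: leading byte 0xF3 = 11110011 → 4-byte char #2 = F3 83 96 B1.
Offset 7: leading byte 0xF3 = 11110011 → 4-byte char #3 = F3 B1 A2 A1.
Offset 11: leading byte 0xF0 = 11110000 → 4-byte char #4 = F0 9D 9C 87.
Leading byte 0xF0 = 11110000 matches 11110xxx → 4-byte sequence.
Byte 1: 0xF0 = 11110000, payload 000 (3 bits).
Byte 2: 0x9D = 10011101 (10xxxxxx ✓), payload 011101.
Byte 3: 0x9C = 10011100 (10xxxxxx ✓), payload 011100.
Byte 4: 0x87 = 10000111 (10xxxxxx ✓), payload 000111.
Concatenate: 000011101011100000111 = 0x1D707 (21 bits → U+1D707).

U+1D707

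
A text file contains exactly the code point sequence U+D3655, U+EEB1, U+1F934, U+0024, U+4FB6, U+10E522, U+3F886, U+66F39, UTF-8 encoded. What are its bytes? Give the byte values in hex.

F3 93 99 95 EE BA B1 F0 9F A4 B4 24 E4 BE B6 F4 8E 94 A2 F0 BF A2 86 F1 A6 BC B9

U+D3655: 4-byte form → F3 93 99 95.
U+EEB1: 3-byte form → EE BA B1.
U+1F934: 4-byte form → F0 9F A4 B4.
U+0024: 1-byte form → 24.
U+4FB6: 3-byte form → E4 BE B6.
U+10E522: 4-byte form → F4 8E 94 A2.
U+3F886: 4-byte form → F0 BF A2 86.
U+66F39: 4-byte form → F1 A6 BC B9.
Concatenated (27 bytes): F3 93 99 95 EE BA B1 F0 9F A4 B4 24 E4 BE B6 F4 8E 94 A2 F0 BF A2 86 F1 A6 BC B9.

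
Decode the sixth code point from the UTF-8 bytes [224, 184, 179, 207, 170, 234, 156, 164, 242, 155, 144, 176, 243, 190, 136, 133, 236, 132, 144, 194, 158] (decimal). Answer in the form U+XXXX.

U+C110

Offset 0: leading byte 0xE0 = 11100000 → 3-byte char #1 = E0 B8 B3.
Offset 3: leading byte 0xCF = 11001111 → 2-byte char #2 = CF AA.
Offset 5: leading byte 0xEA = 11101010 → 3-byte char #3 = EA 9C A4.
Offset 8: leading byte 0xF2 = 11110010 → 4-byte char #4 = F2 9B 90 B0.
Offset 12: leading byte 0xF3 = 11110011 → 4-byte char #5 = F3 BE 88 85.
Offset 16: leading byte 0xEC = 11101100 → 3-byte char #6 = EC 84 90.
Leading byte 0xEC = 11101100 matches 1110xxxx → 3-byte sequence.
Byte 1: 0xEC = 11101100, payload 1100 (4 bits).
Byte 2: 0x84 = 10000100 (10xxxxxx ✓), payload 000100.
Byte 3: 0x90 = 10010000 (10xxxxxx ✓), payload 010000.
Concatenate: 1100000100010000 = 0xC110 (16 bits → U+C110).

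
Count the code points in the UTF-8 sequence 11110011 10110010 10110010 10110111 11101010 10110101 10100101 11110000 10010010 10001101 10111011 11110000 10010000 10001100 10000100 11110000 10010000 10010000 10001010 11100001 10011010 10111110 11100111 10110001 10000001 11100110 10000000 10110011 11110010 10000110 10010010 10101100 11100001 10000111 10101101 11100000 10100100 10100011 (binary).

Byte at offset 0: 0xF3 = 11110011 → 4-byte char (#1). Advance 4.
Byte at offset 4: 0xEA = 11101010 → 3-byte char (#2). Advance 3.
Byte at offset 7: 0xF0 = 11110000 → 4-byte char (#3). Advance 4.
Byte at offset 11: 0xF0 = 11110000 → 4-byte char (#4). Advance 4.
Byte at offset 15: 0xF0 = 11110000 → 4-byte char (#5). Advance 4.
Byte at offset 19: 0xE1 = 11100001 → 3-byte char (#6). Advance 3.
Byte at offset 22: 0xE7 = 11100111 → 3-byte char (#7). Advance 3.
Byte at offset 25: 0xE6 = 11100110 → 3-byte char (#8). Advance 3.
Byte at offset 28: 0xF2 = 11110010 → 4-byte char (#9). Advance 4.
Byte at offset 32: 0xE1 = 11100001 → 3-byte char (#10). Advance 3.
Byte at offset 35: 0xE0 = 11100000 → 3-byte char (#11). Advance 3.
Reached end at offset 38 after 11 code points.

11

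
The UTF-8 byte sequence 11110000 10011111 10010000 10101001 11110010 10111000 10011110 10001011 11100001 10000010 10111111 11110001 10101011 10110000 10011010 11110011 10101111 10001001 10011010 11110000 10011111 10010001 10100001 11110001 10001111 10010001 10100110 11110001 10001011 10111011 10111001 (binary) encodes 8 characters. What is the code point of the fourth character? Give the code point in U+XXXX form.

U+6BC1A

Offset 0: leading byte 0xF0 = 11110000 → 4-byte char #1 = F0 9F 90 A9.
Offset 4: leading byte 0xF2 = 11110010 → 4-byte char #2 = F2 B8 9E 8B.
Offset 8: leading byte 0xE1 = 11100001 → 3-byte char #3 = E1 82 BF.
Offset 11: leading byte 0xF1 = 11110001 → 4-byte char #4 = F1 AB B0 9A.
Leading byte 0xF1 = 11110001 matches 11110xxx → 4-byte sequence.
Byte 1: 0xF1 = 11110001, payload 001 (3 bits).
Byte 2: 0xAB = 10101011 (10xxxxxx ✓), payload 101011.
Byte 3: 0xB0 = 10110000 (10xxxxxx ✓), payload 110000.
Byte 4: 0x9A = 10011010 (10xxxxxx ✓), payload 011010.
Concatenate: 001101011110000011010 = 0x6BC1A (21 bits → U+6BC1A).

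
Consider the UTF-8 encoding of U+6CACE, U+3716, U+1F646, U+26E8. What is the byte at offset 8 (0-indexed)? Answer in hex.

U+6CACE → 4-byte form F1 AC AB 8E at offsets 0–3.
U+3716 → 3-byte form E3 9C 96 at offsets 4–6.
U+1F646 → 4-byte form F0 9F 99 86 at offsets 7–10.
Offset 8 falls in char 3's range; it's byte 2 of F0 9F 99 86 = 0x9F.

0x9F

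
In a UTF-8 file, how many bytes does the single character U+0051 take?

U+0051 = 0x51. UTF-8 uses 1 byte below 0x80, 2 below 0x800, 3 below 0x10000, 4 up to 0x10FFFF. 0x51 is in U+0000–U+007F → 1 byte.

1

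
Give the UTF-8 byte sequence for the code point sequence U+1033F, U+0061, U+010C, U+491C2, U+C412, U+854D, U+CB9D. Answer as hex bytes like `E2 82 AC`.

U+1033F: 4-byte form → F0 90 8C BF.
U+0061: 1-byte form → 61.
U+010C: 2-byte form → C4 8C.
U+491C2: 4-byte form → F1 89 87 82.
U+C412: 3-byte form → EC 90 92.
U+854D: 3-byte form → E8 95 8D.
U+CB9D: 3-byte form → EC AE 9D.
Concatenated (20 bytes): F0 90 8C BF 61 C4 8C F1 89 87 82 EC 90 92 E8 95 8D EC AE 9D.

F0 90 8C BF 61 C4 8C F1 89 87 82 EC 90 92 E8 95 8D EC AE 9D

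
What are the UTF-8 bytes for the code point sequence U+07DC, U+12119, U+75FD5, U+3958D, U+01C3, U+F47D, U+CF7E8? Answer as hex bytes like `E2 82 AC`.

DF 9C F0 92 84 99 F1 B5 BF 95 F0 B9 96 8D C7 83 EF 91 BD F3 8F 9F A8

U+07DC: 2-byte form → DF 9C.
U+12119: 4-byte form → F0 92 84 99.
U+75FD5: 4-byte form → F1 B5 BF 95.
U+3958D: 4-byte form → F0 B9 96 8D.
U+01C3: 2-byte form → C7 83.
U+F47D: 3-byte form → EF 91 BD.
U+CF7E8: 4-byte form → F3 8F 9F A8.
Concatenated (23 bytes): DF 9C F0 92 84 99 F1 B5 BF 95 F0 B9 96 8D C7 83 EF 91 BD F3 8F 9F A8.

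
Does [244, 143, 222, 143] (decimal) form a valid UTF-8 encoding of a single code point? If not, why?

Leading byte 0xF4 = 11110100 → 4-byte form.
Byte 3 is 0xDE = 11011110, which is not 10xxxxxx — expected a continuation byte.

invalid (non-continuation byte where continuation expected)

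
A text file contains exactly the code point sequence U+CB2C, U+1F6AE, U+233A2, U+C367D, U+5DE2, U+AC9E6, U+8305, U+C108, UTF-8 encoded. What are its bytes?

U+CB2C: 3-byte form → EC AC AC.
U+1F6AE: 4-byte form → F0 9F 9A AE.
U+233A2: 4-byte form → F0 A3 8E A2.
U+C367D: 4-byte form → F3 83 99 BD.
U+5DE2: 3-byte form → E5 B7 A2.
U+AC9E6: 4-byte form → F2 AC A7 A6.
U+8305: 3-byte form → E8 8C 85.
U+C108: 3-byte form → EC 84 88.
Concatenated (28 bytes): EC AC AC F0 9F 9A AE F0 A3 8E A2 F3 83 99 BD E5 B7 A2 F2 AC A7 A6 E8 8C 85 EC 84 88.

EC AC AC F0 9F 9A AE F0 A3 8E A2 F3 83 99 BD E5 B7 A2 F2 AC A7 A6 E8 8C 85 EC 84 88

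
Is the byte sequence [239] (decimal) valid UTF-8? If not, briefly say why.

Leading byte 0xEF = 11101111 → 3-byte form, but only 1 byte is present.

invalid (sequence truncated)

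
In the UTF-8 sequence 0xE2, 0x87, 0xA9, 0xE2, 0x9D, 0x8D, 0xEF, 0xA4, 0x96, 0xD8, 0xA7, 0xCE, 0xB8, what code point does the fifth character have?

U+03B8

Offset 0: leading byte 0xE2 = 11100010 → 3-byte char #1 = E2 87 A9.
Offset 3: leading byte 0xE2 = 11100010 → 3-byte char #2 = E2 9D 8D.
Offset 6: leading byte 0xEF = 11101111 → 3-byte char #3 = EF A4 96.
Offset 9: leading byte 0xD8 = 11011000 → 2-byte char #4 = D8 A7.
Offset 11: leading byte 0xCE = 11001110 → 2-byte char #5 = CE B8.
Leading byte 0xCE = 11001110 matches 110xxxxx → 2-byte sequence.
Byte 1: 0xCE = 11001110, payload 01110 (5 bits).
Byte 2: 0xB8 = 10111000 (10xxxxxx ✓), payload 111000.
Concatenate: 01110111000 = 0x3B8 (11 bits → U+03B8).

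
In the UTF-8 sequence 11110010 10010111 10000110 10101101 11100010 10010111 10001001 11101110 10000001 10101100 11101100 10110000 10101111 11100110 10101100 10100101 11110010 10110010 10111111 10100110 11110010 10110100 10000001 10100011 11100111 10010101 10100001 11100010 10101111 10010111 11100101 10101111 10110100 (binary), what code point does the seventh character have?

U+B4063

Offset 0: leading byte 0xF2 = 11110010 → 4-byte char #1 = F2 97 86 AD.
Offset 4: leading byte 0xE2 = 11100010 → 3-byte char #2 = E2 97 89.
Offset 7: leading byte 0xEE = 11101110 → 3-byte char #3 = EE 81 AC.
Offset 10: leading byte 0xEC = 11101100 → 3-byte char #4 = EC B0 AF.
Offset 13: leading byte 0xE6 = 11100110 → 3-byte char #5 = E6 AC A5.
Offset 16: leading byte 0xF2 = 11110010 → 4-byte char #6 = F2 B2 BF A6.
Offset 20: leading byte 0xF2 = 11110010 → 4-byte char #7 = F2 B4 81 A3.
Leading byte 0xF2 = 11110010 matches 11110xxx → 4-byte sequence.
Byte 1: 0xF2 = 11110010, payload 010 (3 bits).
Byte 2: 0xB4 = 10110100 (10xxxxxx ✓), payload 110100.
Byte 3: 0x81 = 10000001 (10xxxxxx ✓), payload 000001.
Byte 4: 0xA3 = 10100011 (10xxxxxx ✓), payload 100011.
Concatenate: 010110100000001100011 = 0xB4063 (21 bits → U+B4063).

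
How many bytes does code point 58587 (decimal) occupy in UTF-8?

U+E4DB = 0xE4DB. UTF-8 uses 1 byte below 0x80, 2 below 0x800, 3 below 0x10000, 4 up to 0x10FFFF. 0xE4DB is in U+0800–U+FFFF → 3 bytes.

3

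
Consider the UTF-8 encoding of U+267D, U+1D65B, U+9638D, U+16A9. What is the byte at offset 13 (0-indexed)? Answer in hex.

0xA9

U+267D → 3-byte form E2 99 BD at offsets 0–2.
U+1D65B → 4-byte form F0 9D 99 9B at offsets 3–6.
U+9638D → 4-byte form F2 96 8E 8D at offsets 7–10.
U+16A9 → 3-byte form E1 9A A9 at offsets 11–13.
Offset 13 falls in char 4's range; it's byte 3 of E1 9A A9 = 0xA9.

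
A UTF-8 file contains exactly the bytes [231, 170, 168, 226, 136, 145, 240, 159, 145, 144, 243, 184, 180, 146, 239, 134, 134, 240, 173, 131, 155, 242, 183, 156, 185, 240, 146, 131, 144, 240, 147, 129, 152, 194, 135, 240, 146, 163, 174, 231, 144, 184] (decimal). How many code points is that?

12

Byte at offset 0: 0xE7 = 11100111 → 3-byte char (#1). Advance 3.
Byte at offset 3: 0xE2 = 11100010 → 3-byte char (#2). Advance 3.
Byte at offset 6: 0xF0 = 11110000 → 4-byte char (#3). Advance 4.
Byte at offset 10: 0xF3 = 11110011 → 4-byte char (#4). Advance 4.
Byte at offset 14: 0xEF = 11101111 → 3-byte char (#5). Advance 3.
Byte at offset 17: 0xF0 = 11110000 → 4-byte char (#6). Advance 4.
Byte at offset 21: 0xF2 = 11110010 → 4-byte char (#7). Advance 4.
Byte at offset 25: 0xF0 = 11110000 → 4-byte char (#8). Advance 4.
Byte at offset 29: 0xF0 = 11110000 → 4-byte char (#9). Advance 4.
Byte at offset 33: 0xC2 = 11000010 → 2-byte char (#10). Advance 2.
Byte at offset 35: 0xF0 = 11110000 → 4-byte char (#11). Advance 4.
Byte at offset 39: 0xE7 = 11100111 → 3-byte char (#12). Advance 3.
Reached end at offset 42 after 12 code points.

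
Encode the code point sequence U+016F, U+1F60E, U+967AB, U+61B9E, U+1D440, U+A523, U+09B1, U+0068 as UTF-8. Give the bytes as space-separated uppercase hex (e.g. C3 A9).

C5 AF F0 9F 98 8E F2 96 9E AB F1 A1 AE 9E F0 9D 91 80 EA 94 A3 E0 A6 B1 68

U+016F: 2-byte form → C5 AF.
U+1F60E: 4-byte form → F0 9F 98 8E.
U+967AB: 4-byte form → F2 96 9E AB.
U+61B9E: 4-byte form → F1 A1 AE 9E.
U+1D440: 4-byte form → F0 9D 91 80.
U+A523: 3-byte form → EA 94 A3.
U+09B1: 3-byte form → E0 A6 B1.
U+0068: 1-byte form → 68.
Concatenated (25 bytes): C5 AF F0 9F 98 8E F2 96 9E AB F1 A1 AE 9E F0 9D 91 80 EA 94 A3 E0 A6 B1 68.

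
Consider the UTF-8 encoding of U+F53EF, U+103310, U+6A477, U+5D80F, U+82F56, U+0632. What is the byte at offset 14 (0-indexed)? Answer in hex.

0xA0

U+F53EF → 4-byte form F3 B5 8F AF at offsets 0–3.
U+103310 → 4-byte form F4 83 8C 90 at offsets 4–7.
U+6A477 → 4-byte form F1 AA 91 B7 at offsets 8–11.
U+5D80F → 4-byte form F1 9D A0 8F at offsets 12–15.
Offset 14 falls in char 4's range; it's byte 3 of F1 9D A0 8F = 0xA0.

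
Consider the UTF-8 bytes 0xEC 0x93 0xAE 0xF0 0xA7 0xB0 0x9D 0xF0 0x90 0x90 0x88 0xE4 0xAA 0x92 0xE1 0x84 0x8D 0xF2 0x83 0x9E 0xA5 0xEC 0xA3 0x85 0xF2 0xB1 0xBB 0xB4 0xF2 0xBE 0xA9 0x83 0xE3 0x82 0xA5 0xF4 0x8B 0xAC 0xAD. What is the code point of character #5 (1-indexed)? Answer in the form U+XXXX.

U+110D

Offset 0: leading byte 0xEC = 11101100 → 3-byte char #1 = EC 93 AE.
Offset 3: leading byte 0xF0 = 11110000 → 4-byte char #2 = F0 A7 B0 9D.
Offset 7: leading byte 0xF0 = 11110000 → 4-byte char #3 = F0 90 90 88.
Offset 11: leading byte 0xE4 = 11100100 → 3-byte char #4 = E4 AA 92.
Offset 14: leading byte 0xE1 = 11100001 → 3-byte char #5 = E1 84 8D.
Leading byte 0xE1 = 11100001 matches 1110xxxx → 3-byte sequence.
Byte 1: 0xE1 = 11100001, payload 0001 (4 bits).
Byte 2: 0x84 = 10000100 (10xxxxxx ✓), payload 000100.
Byte 3: 0x8D = 10001101 (10xxxxxx ✓), payload 001101.
Concatenate: 0001000100001101 = 0x110D (16 bits → U+110D).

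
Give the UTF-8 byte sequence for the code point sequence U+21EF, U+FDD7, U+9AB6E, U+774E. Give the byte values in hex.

E2 87 AF EF B7 97 F2 9A AD AE E7 9D 8E

U+21EF: 3-byte form → E2 87 AF.
U+FDD7: 3-byte form → EF B7 97.
U+9AB6E: 4-byte form → F2 9A AD AE.
U+774E: 3-byte form → E7 9D 8E.
Concatenated (13 bytes): E2 87 AF EF B7 97 F2 9A AD AE E7 9D 8E.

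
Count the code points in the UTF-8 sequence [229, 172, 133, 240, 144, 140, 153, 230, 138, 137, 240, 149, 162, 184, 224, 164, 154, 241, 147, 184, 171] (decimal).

6

Byte at offset 0: 0xE5 = 11100101 → 3-byte char (#1). Advance 3.
Byte at offset 3: 0xF0 = 11110000 → 4-byte char (#2). Advance 4.
Byte at offset 7: 0xE6 = 11100110 → 3-byte char (#3). Advance 3.
Byte at offset 10: 0xF0 = 11110000 → 4-byte char (#4). Advance 4.
Byte at offset 14: 0xE0 = 11100000 → 3-byte char (#5). Advance 3.
Byte at offset 17: 0xF1 = 11110001 → 4-byte char (#6). Advance 4.
Reached end at offset 21 after 6 code points.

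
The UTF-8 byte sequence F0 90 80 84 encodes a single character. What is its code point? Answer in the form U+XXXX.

U+10004

Leading byte 0xF0 = 11110000 matches 11110xxx → 4-byte sequence.
Byte 1: 0xF0 = 11110000, payload 000 (3 bits).
Byte 2: 0x90 = 10010000 (10xxxxxx ✓), payload 010000.
Byte 3: 0x80 = 10000000 (10xxxxxx ✓), payload 000000.
Byte 4: 0x84 = 10000100 (10xxxxxx ✓), payload 000100.
Concatenate: 000010000000000000100 = 0x10004 (21 bits → U+10004).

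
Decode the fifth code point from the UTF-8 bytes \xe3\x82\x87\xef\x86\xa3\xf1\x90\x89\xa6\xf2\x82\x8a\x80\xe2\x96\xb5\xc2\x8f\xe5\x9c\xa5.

Offset 0: leading byte 0xE3 = 11100011 → 3-byte char #1 = E3 82 87.
Offset 3: leading byte 0xEF = 11101111 → 3-byte char #2 = EF 86 A3.
Offset 6: leading byte 0xF1 = 11110001 → 4-byte char #3 = F1 90 89 A6.
Offset 10: leading byte 0xF2 = 11110010 → 4-byte char #4 = F2 82 8A 80.
Offset 14: leading byte 0xE2 = 11100010 → 3-byte char #5 = E2 96 B5.
Leading byte 0xE2 = 11100010 matches 1110xxxx → 3-byte sequence.
Byte 1: 0xE2 = 11100010, payload 0010 (4 bits).
Byte 2: 0x96 = 10010110 (10xxxxxx ✓), payload 010110.
Byte 3: 0xB5 = 10110101 (10xxxxxx ✓), payload 110101.
Concatenate: 0010010110110101 = 0x25B5 (16 bits → U+25B5).

U+25B5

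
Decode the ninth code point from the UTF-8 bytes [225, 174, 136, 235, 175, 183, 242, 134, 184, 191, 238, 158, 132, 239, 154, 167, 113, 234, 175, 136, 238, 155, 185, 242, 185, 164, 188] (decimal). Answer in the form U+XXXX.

Offset 0: leading byte 0xE1 = 11100001 → 3-byte char #1 = E1 AE 88.
Offset 3: leading byte 0xEB = 11101011 → 3-byte char #2 = EB AF B7.
Offset 6: leading byte 0xF2 = 11110010 → 4-byte char #3 = F2 86 B8 BF.
Offset 10: leading byte 0xEE = 11101110 → 3-byte char #4 = EE 9E 84.
Offset 13: leading byte 0xEF = 11101111 → 3-byte char #5 = EF 9A A7.
Offset 16: leading byte 0x71 = 01110001 → 1-byte char #6 = 71.
Offset 17: leading byte 0xEA = 11101010 → 3-byte char #7 = EA AF 88.
Offset 20: leading byte 0xEE = 11101110 → 3-byte char #8 = EE 9B B9.
Offset 23: leading byte 0xF2 = 11110010 → 4-byte char #9 = F2 B9 A4 BC.
Leading byte 0xF2 = 11110010 matches 11110xxx → 4-byte sequence.
Byte 1: 0xF2 = 11110010, payload 010 (3 bits).
Byte 2: 0xB9 = 10111001 (10xxxxxx ✓), payload 111001.
Byte 3: 0xA4 = 10100100 (10xxxxxx ✓), payload 100100.
Byte 4: 0xBC = 10111100 (10xxxxxx ✓), payload 111100.
Concatenate: 010111001100100111100 = 0xB993C (21 bits → U+B993C).

U+B993C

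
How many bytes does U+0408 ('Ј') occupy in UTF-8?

2

U+0408 = 0x408. UTF-8 uses 1 byte below 0x80, 2 below 0x800, 3 below 0x10000, 4 up to 0x10FFFF. 0x408 is in U+0080–U+07FF → 2 bytes.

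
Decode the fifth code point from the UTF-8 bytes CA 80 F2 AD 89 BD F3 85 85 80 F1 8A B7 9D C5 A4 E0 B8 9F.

Offset 0: leading byte 0xCA = 11001010 → 2-byte char #1 = CA 80.
Offset 2: leading byte 0xF2 = 11110010 → 4-byte char #2 = F2 AD 89 BD.
Offset 6: leading byte 0xF3 = 11110011 → 4-byte char #3 = F3 85 85 80.
Offset 10: leading byte 0xF1 = 11110001 → 4-byte char #4 = F1 8A B7 9D.
Offset 14: leading byte 0xC5 = 11000101 → 2-byte char #5 = C5 A4.
Leading byte 0xC5 = 11000101 matches 110xxxxx → 2-byte sequence.
Byte 1: 0xC5 = 11000101, payload 00101 (5 bits).
Byte 2: 0xA4 = 10100100 (10xxxxxx ✓), payload 100100.
Concatenate: 00101100100 = 0x164 (11 bits → U+0164).

U+0164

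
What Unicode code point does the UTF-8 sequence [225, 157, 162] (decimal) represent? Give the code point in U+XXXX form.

U+1762

Leading byte 0xE1 = 11100001 matches 1110xxxx → 3-byte sequence.
Byte 1: 0xE1 = 11100001, payload 0001 (4 bits).
Byte 2: 0x9D = 10011101 (10xxxxxx ✓), payload 011101.
Byte 3: 0xA2 = 10100010 (10xxxxxx ✓), payload 100010.
Concatenate: 0001011101100010 = 0x1762 (16 bits → U+1762).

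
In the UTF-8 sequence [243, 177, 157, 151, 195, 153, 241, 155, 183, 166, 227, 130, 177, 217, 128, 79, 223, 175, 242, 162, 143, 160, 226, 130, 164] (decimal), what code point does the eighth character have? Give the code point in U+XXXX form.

Offset 0: leading byte 0xF3 = 11110011 → 4-byte char #1 = F3 B1 9D 97.
Offset 4: leading byte 0xC3 = 11000011 → 2-byte char #2 = C3 99.
Offset 6: leading byte 0xF1 = 11110001 → 4-byte char #3 = F1 9B B7 A6.
Offset 10: leading byte 0xE3 = 11100011 → 3-byte char #4 = E3 82 B1.
Offset 13: leading byte 0xD9 = 11011001 → 2-byte char #5 = D9 80.
Offset 15: leading byte 0x4F = 01001111 → 1-byte char #6 = 4F.
Offset 16: leading byte 0xDF = 11011111 → 2-byte char #7 = DF AF.
Offset 18: leading byte 0xF2 = 11110010 → 4-byte char #8 = F2 A2 8F A0.
Leading byte 0xF2 = 11110010 matches 11110xxx → 4-byte sequence.
Byte 1: 0xF2 = 11110010, payload 010 (3 bits).
Byte 2: 0xA2 = 10100010 (10xxxxxx ✓), payload 100010.
Byte 3: 0x8F = 10001111 (10xxxxxx ✓), payload 001111.
Byte 4: 0xA0 = 10100000 (10xxxxxx ✓), payload 100000.
Concatenate: 010100010001111100000 = 0xA23E0 (21 bits → U+A23E0).

U+A23E0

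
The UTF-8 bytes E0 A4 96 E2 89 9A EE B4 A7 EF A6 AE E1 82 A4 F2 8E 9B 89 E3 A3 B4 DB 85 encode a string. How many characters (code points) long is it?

Byte at offset 0: 0xE0 = 11100000 → 3-byte char (#1). Advance 3.
Byte at offset 3: 0xE2 = 11100010 → 3-byte char (#2). Advance 3.
Byte at offset 6: 0xEE = 11101110 → 3-byte char (#3). Advance 3.
Byte at offset 9: 0xEF = 11101111 → 3-byte char (#4). Advance 3.
Byte at offset 12: 0xE1 = 11100001 → 3-byte char (#5). Advance 3.
Byte at offset 15: 0xF2 = 11110010 → 4-byte char (#6). Advance 4.
Byte at offset 19: 0xE3 = 11100011 → 3-byte char (#7). Advance 3.
Byte at offset 22: 0xDB = 11011011 → 2-byte char (#8). Advance 2.
Reached end at offset 24 after 8 code points.

8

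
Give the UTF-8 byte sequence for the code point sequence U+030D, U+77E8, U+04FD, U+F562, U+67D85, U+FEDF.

CC 8D E7 9F A8 D3 BD EF 95 A2 F1 A7 B6 85 EF BB 9F

U+030D: 2-byte form → CC 8D.
U+77E8: 3-byte form → E7 9F A8.
U+04FD: 2-byte form → D3 BD.
U+F562: 3-byte form → EF 95 A2.
U+67D85: 4-byte form → F1 A7 B6 85.
U+FEDF: 3-byte form → EF BB 9F.
Concatenated (17 bytes): CC 8D E7 9F A8 D3 BD EF 95 A2 F1 A7 B6 85 EF BB 9F.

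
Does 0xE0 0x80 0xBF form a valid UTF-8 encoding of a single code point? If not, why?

Leading byte 0xE0 = 11100000 → 3-byte form.
Continuation bytes all match 10xxxxxx. Payload decodes to 0x3F.
But 0x3F < 0x800, the minimum for a 3-byte sequence — this is an overlong encoding.

invalid (overlong encoding)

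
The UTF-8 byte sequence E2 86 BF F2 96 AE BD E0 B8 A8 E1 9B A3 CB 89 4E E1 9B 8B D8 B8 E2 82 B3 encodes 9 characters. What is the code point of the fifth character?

U+02C9

Offset 0: leading byte 0xE2 = 11100010 → 3-byte char #1 = E2 86 BF.
Offset 3: leading byte 0xF2 = 11110010 → 4-byte char #2 = F2 96 AE BD.
Offset 7: leading byte 0xE0 = 11100000 → 3-byte char #3 = E0 B8 A8.
Offset 10: leading byte 0xE1 = 11100001 → 3-byte char #4 = E1 9B A3.
Offset 13: leading byte 0xCB = 11001011 → 2-byte char #5 = CB 89.
Leading byte 0xCB = 11001011 matches 110xxxxx → 2-byte sequence.
Byte 1: 0xCB = 11001011, payload 01011 (5 bits).
Byte 2: 0x89 = 10001001 (10xxxxxx ✓), payload 001001.
Concatenate: 01011001001 = 0x2C9 (11 bits → U+02C9).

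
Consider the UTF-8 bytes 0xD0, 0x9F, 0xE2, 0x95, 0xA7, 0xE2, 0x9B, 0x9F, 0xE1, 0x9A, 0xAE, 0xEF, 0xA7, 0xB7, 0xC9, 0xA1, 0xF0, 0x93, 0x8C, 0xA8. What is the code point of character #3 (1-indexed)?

Offset 0: leading byte 0xD0 = 11010000 → 2-byte char #1 = D0 9F.
Offset 2: leading byte 0xE2 = 11100010 → 3-byte char #2 = E2 95 A7.
Offset 5: leading byte 0xE2 = 11100010 → 3-byte char #3 = E2 9B 9F.
Leading byte 0xE2 = 11100010 matches 1110xxxx → 3-byte sequence.
Byte 1: 0xE2 = 11100010, payload 0010 (4 bits).
Byte 2: 0x9B = 10011011 (10xxxxxx ✓), payload 011011.
Byte 3: 0x9F = 10011111 (10xxxxxx ✓), payload 011111.
Concatenate: 0010011011011111 = 0x26DF (16 bits → U+26DF).

U+26DF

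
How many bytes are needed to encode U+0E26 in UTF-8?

3

U+0E26 = 0xE26. UTF-8 uses 1 byte below 0x80, 2 below 0x800, 3 below 0x10000, 4 up to 0x10FFFF. 0xE26 is in U+0800–U+FFFF → 3 bytes.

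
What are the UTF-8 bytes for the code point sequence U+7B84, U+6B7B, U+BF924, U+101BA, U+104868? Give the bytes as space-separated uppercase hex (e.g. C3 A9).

E7 AE 84 E6 AD BB F2 BF A4 A4 F0 90 86 BA F4 84 A1 A8

U+7B84: 3-byte form → E7 AE 84.
U+6B7B: 3-byte form → E6 AD BB.
U+BF924: 4-byte form → F2 BF A4 A4.
U+101BA: 4-byte form → F0 90 86 BA.
U+104868: 4-byte form → F4 84 A1 A8.
Concatenated (18 bytes): E7 AE 84 E6 AD BB F2 BF A4 A4 F0 90 86 BA F4 84 A1 A8.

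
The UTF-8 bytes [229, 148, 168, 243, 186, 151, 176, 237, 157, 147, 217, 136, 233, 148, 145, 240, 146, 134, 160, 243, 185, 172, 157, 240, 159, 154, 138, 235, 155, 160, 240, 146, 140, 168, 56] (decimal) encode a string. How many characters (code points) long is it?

11

Byte at offset 0: 0xE5 = 11100101 → 3-byte char (#1). Advance 3.
Byte at offset 3: 0xF3 = 11110011 → 4-byte char (#2). Advance 4.
Byte at offset 7: 0xED = 11101101 → 3-byte char (#3). Advance 3.
Byte at offset 10: 0xD9 = 11011001 → 2-byte char (#4). Advance 2.
Byte at offset 12: 0xE9 = 11101001 → 3-byte char (#5). Advance 3.
Byte at offset 15: 0xF0 = 11110000 → 4-byte char (#6). Advance 4.
Byte at offset 19: 0xF3 = 11110011 → 4-byte char (#7). Advance 4.
Byte at offset 23: 0xF0 = 11110000 → 4-byte char (#8). Advance 4.
Byte at offset 27: 0xEB = 11101011 → 3-byte char (#9). Advance 3.
Byte at offset 30: 0xF0 = 11110000 → 4-byte char (#10). Advance 4.
Byte at offset 34: 0x38 = 00111000 → 1-byte char (#11). Advance 1.
Reached end at offset 35 after 11 code points.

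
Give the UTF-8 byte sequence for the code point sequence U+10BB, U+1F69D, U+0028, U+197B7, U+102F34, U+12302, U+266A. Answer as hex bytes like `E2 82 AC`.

E1 82 BB F0 9F 9A 9D 28 F0 99 9E B7 F4 82 BC B4 F0 92 8C 82 E2 99 AA

U+10BB: 3-byte form → E1 82 BB.
U+1F69D: 4-byte form → F0 9F 9A 9D.
U+0028: 1-byte form → 28.
U+197B7: 4-byte form → F0 99 9E B7.
U+102F34: 4-byte form → F4 82 BC B4.
U+12302: 4-byte form → F0 92 8C 82.
U+266A: 3-byte form → E2 99 AA.
Concatenated (23 bytes): E1 82 BB F0 9F 9A 9D 28 F0 99 9E B7 F4 82 BC B4 F0 92 8C 82 E2 99 AA.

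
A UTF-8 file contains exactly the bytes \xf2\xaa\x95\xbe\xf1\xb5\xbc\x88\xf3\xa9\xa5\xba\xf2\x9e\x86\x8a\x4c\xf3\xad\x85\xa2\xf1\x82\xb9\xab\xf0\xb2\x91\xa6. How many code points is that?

8

Byte at offset 0: 0xF2 = 11110010 → 4-byte char (#1). Advance 4.
Byte at offset 4: 0xF1 = 11110001 → 4-byte char (#2). Advance 4.
Byte at offset 8: 0xF3 = 11110011 → 4-byte char (#3). Advance 4.
Byte at offset 12: 0xF2 = 11110010 → 4-byte char (#4). Advance 4.
Byte at offset 16: 0x4C = 01001100 → 1-byte char (#5). Advance 1.
Byte at offset 17: 0xF3 = 11110011 → 4-byte char (#6). Advance 4.
Byte at offset 21: 0xF1 = 11110001 → 4-byte char (#7). Advance 4.
Byte at offset 25: 0xF0 = 11110000 → 4-byte char (#8). Advance 4.
Reached end at offset 29 after 8 code points.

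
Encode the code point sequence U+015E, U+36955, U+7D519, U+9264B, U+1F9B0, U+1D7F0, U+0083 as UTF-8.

C5 9E F0 B6 A5 95 F1 BD 94 99 F2 92 99 8B F0 9F A6 B0 F0 9D 9F B0 C2 83

U+015E: 2-byte form → C5 9E.
U+36955: 4-byte form → F0 B6 A5 95.
U+7D519: 4-byte form → F1 BD 94 99.
U+9264B: 4-byte form → F2 92 99 8B.
U+1F9B0: 4-byte form → F0 9F A6 B0.
U+1D7F0: 4-byte form → F0 9D 9F B0.
U+0083: 2-byte form → C2 83.
Concatenated (24 bytes): C5 9E F0 B6 A5 95 F1 BD 94 99 F2 92 99 8B F0 9F A6 B0 F0 9D 9F B0 C2 83.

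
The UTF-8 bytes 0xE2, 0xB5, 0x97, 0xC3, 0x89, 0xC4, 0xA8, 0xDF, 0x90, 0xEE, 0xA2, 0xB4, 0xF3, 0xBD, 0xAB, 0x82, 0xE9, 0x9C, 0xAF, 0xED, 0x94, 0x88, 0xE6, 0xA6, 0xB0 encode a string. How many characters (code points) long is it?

9

Byte at offset 0: 0xE2 = 11100010 → 3-byte char (#1). Advance 3.
Byte at offset 3: 0xC3 = 11000011 → 2-byte char (#2). Advance 2.
Byte at offset 5: 0xC4 = 11000100 → 2-byte char (#3). Advance 2.
Byte at offset 7: 0xDF = 11011111 → 2-byte char (#4). Advance 2.
Byte at offset 9: 0xEE = 11101110 → 3-byte char (#5). Advance 3.
Byte at offset 12: 0xF3 = 11110011 → 4-byte char (#6). Advance 4.
Byte at offset 16: 0xE9 = 11101001 → 3-byte char (#7). Advance 3.
Byte at offset 19: 0xED = 11101101 → 3-byte char (#8). Advance 3.
Byte at offset 22: 0xE6 = 11100110 → 3-byte char (#9). Advance 3.
Reached end at offset 25 after 9 code points.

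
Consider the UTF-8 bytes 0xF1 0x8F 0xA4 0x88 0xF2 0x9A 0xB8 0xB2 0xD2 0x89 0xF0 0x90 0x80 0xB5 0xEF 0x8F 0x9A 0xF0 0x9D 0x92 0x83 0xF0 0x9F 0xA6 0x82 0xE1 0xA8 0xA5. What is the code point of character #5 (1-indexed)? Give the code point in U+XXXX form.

U+F3DA

Offset 0: leading byte 0xF1 = 11110001 → 4-byte char #1 = F1 8F A4 88.
Offset 4: leading byte 0xF2 = 11110010 → 4-byte char #2 = F2 9A B8 B2.
Offset 8: leading byte 0xD2 = 11010010 → 2-byte char #3 = D2 89.
Offset 10: leading byte 0xF0 = 11110000 → 4-byte char #4 = F0 90 80 B5.
Offset 14: leading byte 0xEF = 11101111 → 3-byte char #5 = EF 8F 9A.
Leading byte 0xEF = 11101111 matches 1110xxxx → 3-byte sequence.
Byte 1: 0xEF = 11101111, payload 1111 (4 bits).
Byte 2: 0x8F = 10001111 (10xxxxxx ✓), payload 001111.
Byte 3: 0x9A = 10011010 (10xxxxxx ✓), payload 011010.
Concatenate: 1111001111011010 = 0xF3DA (16 bits → U+F3DA).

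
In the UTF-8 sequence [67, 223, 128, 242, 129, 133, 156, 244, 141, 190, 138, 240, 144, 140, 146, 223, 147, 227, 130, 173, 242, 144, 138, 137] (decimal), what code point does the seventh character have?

Offset 0: leading byte 0x43 = 01000011 → 1-byte char #1 = 43.
Offset 1: leading byte 0xDF = 11011111 → 2-byte char #2 = DF 80.
Offset 3: leading byte 0xF2 = 11110010 → 4-byte char #3 = F2 81 85 9C.
Offset 7: leading byte 0xF4 = 11110100 → 4-byte char #4 = F4 8D BE 8A.
Offset 11: leading byte 0xF0 = 11110000 → 4-byte char #5 = F0 90 8C 92.
Offset 15: leading byte 0xDF = 11011111 → 2-byte char #6 = DF 93.
Offset 17: leading byte 0xE3 = 11100011 → 3-byte char #7 = E3 82 AD.
Leading byte 0xE3 = 11100011 matches 1110xxxx → 3-byte sequence.
Byte 1: 0xE3 = 11100011, payload 0011 (4 bits).
Byte 2: 0x82 = 10000010 (10xxxxxx ✓), payload 000010.
Byte 3: 0xAD = 10101101 (10xxxxxx ✓), payload 101101.
Concatenate: 0011000010101101 = 0x30AD (16 bits → U+30AD).

U+30AD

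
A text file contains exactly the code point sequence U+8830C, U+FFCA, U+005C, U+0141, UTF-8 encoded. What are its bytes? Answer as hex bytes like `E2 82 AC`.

F2 88 8C 8C EF BF 8A 5C C5 81

U+8830C: 4-byte form → F2 88 8C 8C.
U+FFCA: 3-byte form → EF BF 8A.
U+005C: 1-byte form → 5C.
U+0141: 2-byte form → C5 81.
Concatenated (10 bytes): F2 88 8C 8C EF BF 8A 5C C5 81.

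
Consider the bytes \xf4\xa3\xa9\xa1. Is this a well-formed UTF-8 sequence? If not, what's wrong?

Leading byte 0xF4 = 11110100 → 4-byte form.
Payload = 0x123A61, which exceeds U+10FFFF, the maximum Unicode code point. (Leading bytes F5–FF, or F4 followed by ≥ 0x90, are invalid.)

invalid (encodes a value above U+10FFFF)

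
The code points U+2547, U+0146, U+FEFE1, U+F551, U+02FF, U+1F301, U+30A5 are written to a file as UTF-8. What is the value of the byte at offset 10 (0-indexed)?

U+2547 → 3-byte form E2 95 87 at offsets 0–2.
U+0146 → 2-byte form C5 86 at offsets 3–4.
U+FEFE1 → 4-byte form F3 BE BF A1 at offsets 5–8.
U+F551 → 3-byte form EF 95 91 at offsets 9–11.
Offset 10 falls in char 4's range; it's byte 2 of EF 95 91 = 0x95.

0x95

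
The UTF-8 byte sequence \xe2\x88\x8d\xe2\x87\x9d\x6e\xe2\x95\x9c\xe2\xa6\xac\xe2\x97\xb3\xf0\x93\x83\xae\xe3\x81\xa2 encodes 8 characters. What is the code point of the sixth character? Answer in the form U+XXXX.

U+25F3

Offset 0: leading byte 0xE2 = 11100010 → 3-byte char #1 = E2 88 8D.
Offset 3: leading byte 0xE2 = 11100010 → 3-byte char #2 = E2 87 9D.
Offset 6: leading byte 0x6E = 01101110 → 1-byte char #3 = 6E.
Offset 7: leading byte 0xE2 = 11100010 → 3-byte char #4 = E2 95 9C.
Offset 10: leading byte 0xE2 = 11100010 → 3-byte char #5 = E2 A6 AC.
Offset 13: leading byte 0xE2 = 11100010 → 3-byte char #6 = E2 97 B3.
Leading byte 0xE2 = 11100010 matches 1110xxxx → 3-byte sequence.
Byte 1: 0xE2 = 11100010, payload 0010 (4 bits).
Byte 2: 0x97 = 10010111 (10xxxxxx ✓), payload 010111.
Byte 3: 0xB3 = 10110011 (10xxxxxx ✓), payload 110011.
Concatenate: 0010010111110011 = 0x25F3 (16 bits → U+25F3).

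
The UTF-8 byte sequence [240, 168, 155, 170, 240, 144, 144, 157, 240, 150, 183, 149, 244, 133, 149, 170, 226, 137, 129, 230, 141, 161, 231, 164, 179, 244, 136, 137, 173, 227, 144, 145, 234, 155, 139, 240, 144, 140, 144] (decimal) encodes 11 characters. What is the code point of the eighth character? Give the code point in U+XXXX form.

Offset 0: leading byte 0xF0 = 11110000 → 4-byte char #1 = F0 A8 9B AA.
Offset 4: leading byte 0xF0 = 11110000 → 4-byte char #2 = F0 90 90 9D.
Offset 8: leading byte 0xF0 = 11110000 → 4-byte char #3 = F0 96 B7 95.
Offset 12: leading byte 0xF4 = 11110100 → 4-byte char #4 = F4 85 95 AA.
Offset 16: leading byte 0xE2 = 11100010 → 3-byte char #5 = E2 89 81.
Offset 19: leading byte 0xE6 = 11100110 → 3-byte char #6 = E6 8D A1.
Offset 22: leading byte 0xE7 = 11100111 → 3-byte char #7 = E7 A4 B3.
Offset 25: leading byte 0xF4 = 11110100 → 4-byte char #8 = F4 88 89 AD.
Leading byte 0xF4 = 11110100 matches 11110xxx → 4-byte sequence.
Byte 1: 0xF4 = 11110100, payload 100 (3 bits).
Byte 2: 0x88 = 10001000 (10xxxxxx ✓), payload 001000.
Byte 3: 0x89 = 10001001 (10xxxxxx ✓), payload 001001.
Byte 4: 0xAD = 10101101 (10xxxxxx ✓), payload 101101.
Concatenate: 100001000001001101101 = 0x10826D (21 bits → U+10826D).

U+10826D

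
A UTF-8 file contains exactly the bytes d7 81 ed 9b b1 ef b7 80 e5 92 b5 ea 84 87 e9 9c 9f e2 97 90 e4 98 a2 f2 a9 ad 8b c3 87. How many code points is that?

Byte at offset 0: 0xD7 = 11010111 → 2-byte char (#1). Advance 2.
Byte at offset 2: 0xED = 11101101 → 3-byte char (#2). Advance 3.
Byte at offset 5: 0xEF = 11101111 → 3-byte char (#3). Advance 3.
Byte at offset 8: 0xE5 = 11100101 → 3-byte char (#4). Advance 3.
Byte at offset 11: 0xEA = 11101010 → 3-byte char (#5). Advance 3.
Byte at offset 14: 0xE9 = 11101001 → 3-byte char (#6). Advance 3.
Byte at offset 17: 0xE2 = 11100010 → 3-byte char (#7). Advance 3.
Byte at offset 20: 0xE4 = 11100100 → 3-byte char (#8). Advance 3.
Byte at offset 23: 0xF2 = 11110010 → 4-byte char (#9). Advance 4.
Byte at offset 27: 0xC3 = 11000011 → 2-byte char (#10). Advance 2.
Reached end at offset 29 after 10 code points.

10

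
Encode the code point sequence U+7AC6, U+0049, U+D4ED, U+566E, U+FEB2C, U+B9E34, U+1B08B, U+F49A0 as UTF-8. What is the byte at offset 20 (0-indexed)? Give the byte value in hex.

0x82

U+7AC6 → 3-byte form E7 AB 86 at offsets 0–2.
U+0049 → 1-byte form 49 at offsets 3–3.
U+D4ED → 3-byte form ED 93 AD at offsets 4–6.
U+566E → 3-byte form E5 99 AE at offsets 7–9.
U+FEB2C → 4-byte form F3 BE AC AC at offsets 10–13.
U+B9E34 → 4-byte form F2 B9 B8 B4 at offsets 14–17.
U+1B08B → 4-byte form F0 9B 82 8B at offsets 18–21.
Offset 20 falls in char 7's range; it's byte 3 of F0 9B 82 8B = 0x82.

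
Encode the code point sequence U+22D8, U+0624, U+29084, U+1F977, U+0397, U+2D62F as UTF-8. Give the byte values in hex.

U+22D8: 3-byte form → E2 8B 98.
U+0624: 2-byte form → D8 A4.
U+29084: 4-byte form → F0 A9 82 84.
U+1F977: 4-byte form → F0 9F A5 B7.
U+0397: 2-byte form → CE 97.
U+2D62F: 4-byte form → F0 AD 98 AF.
Concatenated (19 bytes): E2 8B 98 D8 A4 F0 A9 82 84 F0 9F A5 B7 CE 97 F0 AD 98 AF.

E2 8B 98 D8 A4 F0 A9 82 84 F0 9F A5 B7 CE 97 F0 AD 98 AF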